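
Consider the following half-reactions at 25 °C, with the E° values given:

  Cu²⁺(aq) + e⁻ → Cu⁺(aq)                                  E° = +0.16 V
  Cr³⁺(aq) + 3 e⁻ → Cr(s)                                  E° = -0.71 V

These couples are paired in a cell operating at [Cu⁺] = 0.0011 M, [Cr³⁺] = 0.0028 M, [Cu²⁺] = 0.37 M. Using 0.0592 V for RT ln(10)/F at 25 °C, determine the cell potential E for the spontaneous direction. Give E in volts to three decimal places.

+1.070 V

Cu²⁺/Cu⁺ is the cathode (higher E°), Cr³⁺/Cr the anode: E°cell = +0.16 − (-0.71) = +0.87 V, n = 3.
Overall: 3 Cu²⁺(aq) + Cr(s) → 3 Cu⁺(aq) + Cr³⁺(aq)
Q = [Cu⁺]^3·[Cr³⁺] / ([Cu²⁺]^3); log Q = -10.133.
E = E° − (0.0592/n) log Q = +0.87 − (0.0592/3)(-10.133) = +1.070 V.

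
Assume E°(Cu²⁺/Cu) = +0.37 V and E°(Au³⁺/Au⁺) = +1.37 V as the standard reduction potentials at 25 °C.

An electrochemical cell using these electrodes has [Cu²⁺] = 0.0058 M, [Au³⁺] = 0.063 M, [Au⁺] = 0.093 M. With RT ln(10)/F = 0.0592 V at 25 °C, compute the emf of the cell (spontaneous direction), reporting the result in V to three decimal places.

+1.061 V

Au³⁺/Au⁺ is the cathode (higher E°), Cu²⁺/Cu the anode: E°cell = +1.37 − (+0.37) = +1.00 V, n = 2.
Overall: Au³⁺(aq) + Cu(s) → Au⁺(aq) + Cu²⁺(aq)
Q = [Au⁺]·[Cu²⁺] / ([Au³⁺]); log Q = -2.067.
E = E° − (0.0592/n) log Q = +1.00 − (0.0592/2)(-2.067) = +1.061 V.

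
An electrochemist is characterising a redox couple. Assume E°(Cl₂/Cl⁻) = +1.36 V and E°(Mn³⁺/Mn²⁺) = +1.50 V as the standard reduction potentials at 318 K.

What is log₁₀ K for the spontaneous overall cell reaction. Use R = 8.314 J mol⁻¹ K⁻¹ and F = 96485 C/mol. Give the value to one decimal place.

Cathode: Mn³⁺/Mn²⁺; anode: Cl₂/Cl⁻. E°cell = (+1.50) − (+1.36) = +0.14 V, with n = 2.
ΔG° = −nFE° = −RT ln K, so ln K = nFE°/(RT) = (2)(96485)(+0.14) / ((8.314)(318)) = 10.218.
log₁₀ K = 10.218 / ln 10 = 4.4.

4.4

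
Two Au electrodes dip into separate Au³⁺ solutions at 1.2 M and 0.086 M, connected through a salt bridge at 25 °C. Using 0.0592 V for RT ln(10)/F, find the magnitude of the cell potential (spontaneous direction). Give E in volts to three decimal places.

For a concentration cell E°cell = 0. The 1.2 M side is the cathode (reduction is favoured where [Au³⁺] is higher).
With n = 3, E = −(0.0592/3) log([Au³⁺]ₐₙ/[Au³⁺]꜀ₐₜ) = −(0.0592/3) log(0.086/1.2) = −(0.0592/3)(-1.145) = +0.023 V.

+0.023 V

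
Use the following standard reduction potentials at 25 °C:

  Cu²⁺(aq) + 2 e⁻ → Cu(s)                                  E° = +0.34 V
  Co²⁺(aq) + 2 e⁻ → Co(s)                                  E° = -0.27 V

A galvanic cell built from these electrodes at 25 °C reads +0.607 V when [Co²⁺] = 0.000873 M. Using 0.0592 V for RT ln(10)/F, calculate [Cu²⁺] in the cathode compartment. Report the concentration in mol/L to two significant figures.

0.00069 M

Cu²⁺/Cu is the cathode, Co²⁺/Co the anode: E°cell = +0.61 V, n = 2.
Overall reaction: Cu²⁺(aq) + Co(s) → Cu(s) + Co²⁺(aq); Q = [Co²⁺]^1/[Cu²⁺]^1.
From E = E° − (0.0592/n) log Q: log Q = (E° − E)·n/0.0592 = (+0.61 − (+0.607))·2/0.0592 = 0.1014.
So 1·log[Cu²⁺] = 1·log(0.000873) − log Q = -3.0590 − (0.1014) = -3.1604; [Cu²⁺] = 10^(-3.1604) ≈ 0.00069 M.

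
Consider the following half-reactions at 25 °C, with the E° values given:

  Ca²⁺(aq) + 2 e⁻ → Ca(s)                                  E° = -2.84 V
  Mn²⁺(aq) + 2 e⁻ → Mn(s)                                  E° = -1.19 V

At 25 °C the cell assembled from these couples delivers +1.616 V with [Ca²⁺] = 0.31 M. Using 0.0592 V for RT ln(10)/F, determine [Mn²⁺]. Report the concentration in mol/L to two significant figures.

0.022 M

Mn²⁺/Mn is the cathode, Ca²⁺/Ca the anode: E°cell = +1.65 V, n = 2.
Overall reaction: Mn²⁺(aq) + Ca(s) → Mn(s) + Ca²⁺(aq); Q = [Ca²⁺]^1/[Mn²⁺]^1.
From E = E° − (0.0592/n) log Q: log Q = (E° − E)·n/0.0592 = (+1.65 − (+1.616))·2/0.0592 = 1.1486.
So 1·log[Mn²⁺] = 1·log(0.31) − log Q = -0.5086 − (1.1486) = -1.6572; [Mn²⁺] = 10^(-1.6572) ≈ 0.022 M.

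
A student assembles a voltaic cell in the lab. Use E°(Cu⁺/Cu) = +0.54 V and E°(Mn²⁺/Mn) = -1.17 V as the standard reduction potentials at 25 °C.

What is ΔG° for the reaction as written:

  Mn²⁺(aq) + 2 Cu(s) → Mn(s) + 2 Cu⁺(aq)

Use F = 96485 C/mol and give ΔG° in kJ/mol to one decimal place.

+330.0 kJ/mol

As written, Mn²⁺/Mn is reduced (cathode) and Cu⁺/Cu is oxidised (anode), so E°cell = (-1.17) − (+0.54) = -1.71 V.
Balancing electrons gives n = 2.
ΔG° = −nFE° = −(2)(96485)(-1.71) = 329,979 J = +330.0 kJ/mol.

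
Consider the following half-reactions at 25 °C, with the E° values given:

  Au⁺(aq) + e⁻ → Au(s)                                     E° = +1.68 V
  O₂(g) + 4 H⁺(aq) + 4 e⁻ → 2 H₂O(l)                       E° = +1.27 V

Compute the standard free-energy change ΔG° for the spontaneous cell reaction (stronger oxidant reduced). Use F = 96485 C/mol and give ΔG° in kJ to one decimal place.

Au⁺/Au (E° = +1.68 V) is the cathode; O₂/H₂O (E° = +1.27 V) is the anode, so E°cell = +0.41 V.
Balancing electrons gives n = 4 (lcm of 1 and 4).
ΔG° = −nFE° = −(4)(96485)(+0.41) = -158,235 J = -158.2 kJ.

-158.2 kJ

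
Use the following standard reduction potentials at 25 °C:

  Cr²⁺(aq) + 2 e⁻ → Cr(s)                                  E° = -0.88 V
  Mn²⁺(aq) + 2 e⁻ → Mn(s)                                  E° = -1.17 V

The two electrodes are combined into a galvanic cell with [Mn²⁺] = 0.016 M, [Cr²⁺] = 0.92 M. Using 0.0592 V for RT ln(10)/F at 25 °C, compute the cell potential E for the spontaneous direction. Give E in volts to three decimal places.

Cr²⁺/Cr is the cathode (higher E°), Mn²⁺/Mn the anode: E°cell = -0.88 − (-1.17) = +0.29 V, n = 2.
Overall: Cr²⁺(aq) + Mn(s) → Cr(s) + Mn²⁺(aq)
Q = [Mn²⁺] / ([Cr²⁺]); log Q = -1.760.
E = E° − (0.0592/n) log Q = +0.29 − (0.0592/2)(-1.760) = +0.342 V.

+0.342 V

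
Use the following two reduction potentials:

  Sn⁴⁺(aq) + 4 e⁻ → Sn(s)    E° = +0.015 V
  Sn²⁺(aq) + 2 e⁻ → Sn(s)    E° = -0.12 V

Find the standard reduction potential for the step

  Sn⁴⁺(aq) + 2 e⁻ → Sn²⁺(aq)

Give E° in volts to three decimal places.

+0.150 V

Sequential free energies add, so n₃E°₃ = n₁E°₁ + n₂E°₂.
With n₃ = 4, and the known step contributing 2×(-0.12) V, the unknown satisfies 2·E° = 4×(+0.015) − 2×(-0.12) = +0.300.
E° = +0.300 / 2 = +0.150 V.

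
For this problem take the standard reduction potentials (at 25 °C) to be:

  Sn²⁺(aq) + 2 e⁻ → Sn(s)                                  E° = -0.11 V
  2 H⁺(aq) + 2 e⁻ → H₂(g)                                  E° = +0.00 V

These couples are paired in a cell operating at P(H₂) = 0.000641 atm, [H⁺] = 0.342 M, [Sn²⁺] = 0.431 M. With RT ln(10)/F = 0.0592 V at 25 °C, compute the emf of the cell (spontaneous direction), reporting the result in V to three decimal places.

+0.188 V

H⁺/H₂ is the cathode (higher E°), Sn²⁺/Sn the anode: E°cell = +0.00 − (-0.11) = +0.11 V, n = 2.
Overall: 2 H⁺(aq) + Sn(s) → H₂(g) + Sn²⁺(aq)
Q = P(H₂)·[Sn²⁺] / ([H⁺]^2); log Q = -2.627.
E = E° − (0.0592/n) log Q = +0.11 − (0.0592/2)(-2.627) = +0.188 V.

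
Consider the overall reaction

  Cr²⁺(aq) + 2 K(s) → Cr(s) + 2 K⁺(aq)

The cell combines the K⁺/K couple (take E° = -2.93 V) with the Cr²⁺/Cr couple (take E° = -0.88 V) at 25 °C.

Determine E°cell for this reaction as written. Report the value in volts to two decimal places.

The Cr²⁺/Cr couple has the higher reduction potential, so it is the cathode; K⁺/K is oxidised at the anode.
E°cell = E°(cathode) − E°(anode) = (-0.88) − (-2.93) = +2.05 V.

+2.05 V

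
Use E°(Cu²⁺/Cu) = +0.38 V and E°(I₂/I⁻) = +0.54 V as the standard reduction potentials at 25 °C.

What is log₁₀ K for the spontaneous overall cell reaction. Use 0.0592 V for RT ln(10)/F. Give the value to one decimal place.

5.4

Cathode: I₂/I⁻; anode: Cu²⁺/Cu. E°cell = +0.16 V, n = 2.
log K = nE°cell / 0.0592 = (2)(+0.16) / 0.0592 = 5.4.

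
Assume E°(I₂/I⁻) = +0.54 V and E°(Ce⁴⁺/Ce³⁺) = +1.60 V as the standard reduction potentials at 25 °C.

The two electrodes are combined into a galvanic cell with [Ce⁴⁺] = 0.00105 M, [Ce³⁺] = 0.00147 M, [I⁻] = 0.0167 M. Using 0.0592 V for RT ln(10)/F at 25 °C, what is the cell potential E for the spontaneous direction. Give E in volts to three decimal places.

Ce⁴⁺/Ce³⁺ is the cathode (higher E°), I₂/I⁻ the anode: E°cell = +1.60 − (+0.54) = +1.06 V, n = 2.
Overall: 2 Ce⁴⁺(aq) + 2 I⁻(aq) → 2 Ce³⁺(aq) + I₂(s)
Q = [Ce³⁺]^2 / ([Ce⁴⁺]^2·[I⁻]^2); log Q = 3.847.
E = E° − (0.0592/n) log Q = +1.06 − (0.0592/2)(3.847) = +0.946 V.

+0.946 V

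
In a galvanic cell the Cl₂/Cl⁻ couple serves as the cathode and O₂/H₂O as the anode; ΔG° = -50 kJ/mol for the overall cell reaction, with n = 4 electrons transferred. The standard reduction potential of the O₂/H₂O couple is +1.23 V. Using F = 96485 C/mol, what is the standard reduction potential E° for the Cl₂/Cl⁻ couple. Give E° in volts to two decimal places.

E°cell = −ΔG°/(nF) = −(-50×10³)/((4)(96485)) = +0.130 V.
Since Cl₂/Cl⁻ is the cathode and O₂/H₂O the anode, E°cell = E°(Cl₂/Cl⁻) − E°(O₂/H₂O).
So E°(Cl₂/Cl⁻) = E°cell + E°(O₂/H₂O) = +0.130 + (+1.23) = +1.36 V.

+1.36 V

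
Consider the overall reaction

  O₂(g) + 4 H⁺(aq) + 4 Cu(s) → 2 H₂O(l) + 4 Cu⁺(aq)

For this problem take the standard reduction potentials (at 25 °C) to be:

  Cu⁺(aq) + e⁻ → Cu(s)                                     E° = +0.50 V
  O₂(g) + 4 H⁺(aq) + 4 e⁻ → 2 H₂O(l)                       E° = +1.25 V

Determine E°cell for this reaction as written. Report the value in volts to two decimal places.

+0.75 V

The O₂/H₂O couple has the higher reduction potential, so it is the cathode; Cu⁺/Cu is oxidised at the anode.
E°cell = E°(cathode) − E°(anode) = (+1.25) − (+0.50) = +0.75 V.
Since E°cell > 0, the reaction is spontaneous under standard conditions.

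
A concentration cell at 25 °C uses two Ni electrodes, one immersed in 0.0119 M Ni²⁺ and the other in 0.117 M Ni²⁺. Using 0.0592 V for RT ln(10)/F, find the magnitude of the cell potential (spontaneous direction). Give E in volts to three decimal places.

+0.029 V

For a concentration cell E°cell = 0. The 0.117 M side is the cathode (reduction is favoured where [Ni²⁺] is higher).
With n = 2, E = −(0.0592/2) log([Ni²⁺]ₐₙ/[Ni²⁺]꜀ₐₜ) = −(0.0592/2) log(0.0119/0.117) = −(0.0592/2)(-0.993) = +0.029 V.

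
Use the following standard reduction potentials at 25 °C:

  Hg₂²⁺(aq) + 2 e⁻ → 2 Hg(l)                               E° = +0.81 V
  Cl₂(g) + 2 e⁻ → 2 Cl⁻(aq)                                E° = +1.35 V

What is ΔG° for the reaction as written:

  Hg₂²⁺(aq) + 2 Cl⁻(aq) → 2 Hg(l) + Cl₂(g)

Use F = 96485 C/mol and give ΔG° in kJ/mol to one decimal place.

As written, Hg₂²⁺/Hg is reduced (cathode) and Cl₂/Cl⁻ is oxidised (anode), so E°cell = (+0.81) − (+1.35) = -0.54 V.
Balancing electrons gives n = 2.
ΔG° = −nFE° = −(2)(96485)(-0.54) = 104,204 J = +104.2 kJ/mol.

+104.2 kJ/mol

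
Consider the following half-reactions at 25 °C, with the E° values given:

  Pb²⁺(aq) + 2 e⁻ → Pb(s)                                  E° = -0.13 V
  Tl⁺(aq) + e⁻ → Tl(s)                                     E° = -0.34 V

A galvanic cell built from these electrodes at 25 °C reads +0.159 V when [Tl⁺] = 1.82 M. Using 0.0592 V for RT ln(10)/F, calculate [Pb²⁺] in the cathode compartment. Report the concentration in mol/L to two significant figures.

0.063 M

Pb²⁺/Pb is the cathode, Tl⁺/Tl the anode: E°cell = +0.21 V, n = 2.
Overall reaction: Pb²⁺(aq) + 2 Tl(s) → Pb(s) + 2 Tl⁺(aq); Q = [Tl⁺]^2/[Pb²⁺]^1.
From E = E° − (0.0592/n) log Q: log Q = (E° − E)·n/0.0592 = (+0.21 − (+0.159))·2/0.0592 = 1.7230.
So 1·log[Pb²⁺] = 2·log(1.82) − log Q = 0.5201 − (1.7230) = -1.2029; [Pb²⁺] = 10^(-1.2029) ≈ 0.063 M.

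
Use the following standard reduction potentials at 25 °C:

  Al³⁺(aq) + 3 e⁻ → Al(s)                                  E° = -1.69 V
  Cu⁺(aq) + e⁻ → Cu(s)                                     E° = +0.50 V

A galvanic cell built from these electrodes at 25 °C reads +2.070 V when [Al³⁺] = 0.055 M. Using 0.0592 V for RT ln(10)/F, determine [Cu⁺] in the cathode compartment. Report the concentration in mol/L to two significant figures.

0.0036 M

Cu⁺/Cu is the cathode, Al³⁺/Al the anode: E°cell = +2.19 V, n = 3.
Overall reaction: 3 Cu⁺(aq) + Al(s) → 3 Cu(s) + Al³⁺(aq); Q = [Al³⁺]^1/[Cu⁺]^3.
From E = E° − (0.0592/n) log Q: log Q = (E° − E)·n/0.0592 = (+2.19 − (+2.070))·3/0.0592 = 6.0811.
So 3·log[Cu⁺] = 1·log(0.055) − log Q = -1.2596 − (6.0811) = -7.3407; log[Cu⁺] = -7.3407 / 3 = -2.4469; [Cu⁺] = 10^(-2.4469) ≈ 0.0036 M.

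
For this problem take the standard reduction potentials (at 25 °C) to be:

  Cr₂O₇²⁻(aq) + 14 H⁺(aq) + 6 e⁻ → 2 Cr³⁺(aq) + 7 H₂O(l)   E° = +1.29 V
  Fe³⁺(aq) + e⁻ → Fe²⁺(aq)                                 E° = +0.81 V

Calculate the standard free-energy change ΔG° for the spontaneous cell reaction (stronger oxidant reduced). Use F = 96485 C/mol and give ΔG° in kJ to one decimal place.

-277.9 kJ

Cr₂O₇²⁻/Cr³⁺ (E° = +1.29 V) is the cathode; Fe³⁺/Fe²⁺ (E° = +0.81 V) is the anode, so E°cell = +0.48 V.
Balancing electrons gives n = 6 (lcm of 6 and 1).
ΔG° = −nFE° = −(6)(96485)(+0.48) = -277,877 J = -277.9 kJ.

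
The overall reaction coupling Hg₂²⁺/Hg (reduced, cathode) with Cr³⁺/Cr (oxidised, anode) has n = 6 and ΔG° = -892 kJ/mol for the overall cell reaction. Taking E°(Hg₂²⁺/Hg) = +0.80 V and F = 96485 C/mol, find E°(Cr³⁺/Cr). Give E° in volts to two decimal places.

-0.74 V

E°cell = −ΔG°/(nF) = −(-892×10³)/((6)(96485)) = +1.541 V.
Since Hg₂²⁺/Hg is the cathode and Cr³⁺/Cr the anode, E°cell = E°(Hg₂²⁺/Hg) − E°(Cr³⁺/Cr).
So E°(Cr³⁺/Cr) = E°(Hg₂²⁺/Hg) − E°cell = (+0.80) − (+1.541) = -0.74 V.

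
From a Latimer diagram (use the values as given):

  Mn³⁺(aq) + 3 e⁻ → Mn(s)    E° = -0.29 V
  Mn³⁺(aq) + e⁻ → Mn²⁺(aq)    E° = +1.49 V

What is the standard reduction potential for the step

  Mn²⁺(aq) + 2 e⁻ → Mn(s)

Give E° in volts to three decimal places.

Sequential free energies add, so n₃E°₃ = n₁E°₁ + n₂E°₂.
With n₃ = 3, and the known step contributing 1×(+1.49) V, the unknown satisfies 2·E° = 3×(-0.29) − 1×(+1.49) = -2.360.
E° = -2.360 / 2 = -1.180 V.

-1.180 V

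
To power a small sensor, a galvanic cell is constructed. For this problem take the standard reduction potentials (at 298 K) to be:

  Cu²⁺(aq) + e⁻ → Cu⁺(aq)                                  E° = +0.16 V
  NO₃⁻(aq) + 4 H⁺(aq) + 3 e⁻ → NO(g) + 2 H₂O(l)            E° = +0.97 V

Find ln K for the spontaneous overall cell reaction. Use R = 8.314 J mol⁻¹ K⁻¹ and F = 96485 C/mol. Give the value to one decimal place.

Cathode: NO₃⁻/NO; anode: Cu²⁺/Cu⁺. E°cell = (+0.97) − (+0.16) = +0.81 V, with n = 3.
ΔG° = −nFE° = −RT ln K, so ln K = nFE°/(RT) = (3)(96485)(+0.81) / ((8.314)(298)) = 94.632.

94.6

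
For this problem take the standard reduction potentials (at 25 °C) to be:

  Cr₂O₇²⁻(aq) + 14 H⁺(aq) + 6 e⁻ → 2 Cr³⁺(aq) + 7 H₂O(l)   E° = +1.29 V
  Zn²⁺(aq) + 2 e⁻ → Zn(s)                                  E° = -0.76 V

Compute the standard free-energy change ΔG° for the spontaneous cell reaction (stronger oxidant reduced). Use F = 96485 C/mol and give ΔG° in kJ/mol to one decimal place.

Cr₂O₇²⁻/Cr³⁺ (E° = +1.29 V) is the cathode; Zn²⁺/Zn (E° = -0.76 V) is the anode, so E°cell = +2.05 V.
Balancing electrons gives n = 6 (lcm of 6 and 2).
ΔG° = −nFE° = −(6)(96485)(+2.05) = -1,186,766 J = -1186.8 kJ/mol.

-1186.8 kJ/mol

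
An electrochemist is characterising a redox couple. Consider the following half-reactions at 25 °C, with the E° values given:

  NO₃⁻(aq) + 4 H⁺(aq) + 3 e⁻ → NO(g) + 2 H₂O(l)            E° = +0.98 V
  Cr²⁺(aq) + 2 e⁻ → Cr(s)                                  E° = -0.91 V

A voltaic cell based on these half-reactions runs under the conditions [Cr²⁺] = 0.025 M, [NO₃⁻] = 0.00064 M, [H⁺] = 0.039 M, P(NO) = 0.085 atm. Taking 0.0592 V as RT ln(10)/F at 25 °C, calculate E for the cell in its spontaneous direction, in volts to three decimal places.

+1.784 V

NO₃⁻/NO is the cathode (higher E°), Cr²⁺/Cr the anode: E°cell = +0.98 − (-0.91) = +1.89 V, n = 6.
Overall: 2 NO₃⁻(aq) + 8 H⁺(aq) + 3 Cr(s) → 2 NO(g) + 4 H₂O(l) + 3 Cr²⁺(aq)
Q = P(NO)^2·[Cr²⁺]^3 / ([NO₃⁻]^2·[H⁺]^8); log Q = 10.712.
E = E° − (0.0592/n) log Q = +1.89 − (0.0592/6)(10.712) = +1.784 V.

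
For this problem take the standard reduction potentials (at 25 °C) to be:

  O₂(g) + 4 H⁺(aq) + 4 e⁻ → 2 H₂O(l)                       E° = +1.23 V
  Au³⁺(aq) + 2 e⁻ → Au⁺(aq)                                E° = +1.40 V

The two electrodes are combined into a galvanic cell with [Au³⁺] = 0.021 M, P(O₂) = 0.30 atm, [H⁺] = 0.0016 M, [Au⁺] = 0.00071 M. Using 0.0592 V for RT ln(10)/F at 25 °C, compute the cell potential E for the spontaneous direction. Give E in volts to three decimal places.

+0.387 V

Au³⁺/Au⁺ is the cathode (higher E°), O₂/H₂O the anode: E°cell = +1.40 − (+1.23) = +0.17 V, n = 4.
Overall: 2 Au³⁺(aq) + 2 H₂O(l) → 2 Au⁺(aq) + O₂(g) + 4 H⁺(aq)
Q = [Au⁺]^2·P(O₂)·[H⁺]^4 / ([Au³⁺]^2); log Q = -14.648.
E = E° − (0.0592/n) log Q = +0.17 − (0.0592/4)(-14.648) = +0.387 V.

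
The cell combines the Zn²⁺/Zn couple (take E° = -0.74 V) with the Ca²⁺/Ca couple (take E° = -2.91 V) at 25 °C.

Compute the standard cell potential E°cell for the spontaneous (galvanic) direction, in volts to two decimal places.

The Zn²⁺/Zn couple has the higher reduction potential, so it is the cathode; Ca²⁺/Ca is oxidised at the anode.
E°cell = E°(cathode) − E°(anode) = (-0.74) − (-2.91) = +2.17 V.

+2.17 V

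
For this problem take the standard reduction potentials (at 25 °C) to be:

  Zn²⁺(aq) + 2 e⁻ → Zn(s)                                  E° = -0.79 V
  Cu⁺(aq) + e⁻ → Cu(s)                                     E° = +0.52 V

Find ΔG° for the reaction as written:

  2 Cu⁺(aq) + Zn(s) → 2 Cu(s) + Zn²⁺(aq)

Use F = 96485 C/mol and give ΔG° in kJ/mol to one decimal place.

-252.8 kJ/mol

As written, Cu⁺/Cu is reduced (cathode) and Zn²⁺/Zn is oxidised (anode), so E°cell = (+0.52) − (-0.79) = +1.31 V.
Balancing electrons gives n = 2.
ΔG° = −nFE° = −(2)(96485)(+1.31) = -252,791 J = -252.8 kJ/mol.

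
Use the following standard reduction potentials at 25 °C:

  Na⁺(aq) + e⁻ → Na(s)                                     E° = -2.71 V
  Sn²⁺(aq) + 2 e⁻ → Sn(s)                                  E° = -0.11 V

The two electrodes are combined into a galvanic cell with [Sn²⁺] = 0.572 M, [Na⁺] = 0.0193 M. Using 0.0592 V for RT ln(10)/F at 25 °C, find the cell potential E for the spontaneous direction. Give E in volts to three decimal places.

Sn²⁺/Sn is the cathode (higher E°), Na⁺/Na the anode: E°cell = -0.11 − (-2.71) = +2.60 V, n = 2.
Overall: Sn²⁺(aq) + 2 Na(s) → Sn(s) + 2 Na⁺(aq)
Q = [Na⁺]^2 / ([Sn²⁺]); log Q = -3.186.
E = E° − (0.0592/n) log Q = +2.60 − (0.0592/2)(-3.186) = +2.694 V.

+2.694 V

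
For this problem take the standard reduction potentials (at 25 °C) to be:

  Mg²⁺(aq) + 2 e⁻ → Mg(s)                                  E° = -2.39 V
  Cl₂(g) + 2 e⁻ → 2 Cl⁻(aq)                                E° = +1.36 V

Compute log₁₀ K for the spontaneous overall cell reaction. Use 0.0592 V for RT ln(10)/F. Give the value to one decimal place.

126.7

Cathode: Cl₂/Cl⁻; anode: Mg²⁺/Mg. E°cell = +3.75 V, n = 2.
log K = nE°cell / 0.0592 = (2)(+3.75) / 0.0592 = 126.7.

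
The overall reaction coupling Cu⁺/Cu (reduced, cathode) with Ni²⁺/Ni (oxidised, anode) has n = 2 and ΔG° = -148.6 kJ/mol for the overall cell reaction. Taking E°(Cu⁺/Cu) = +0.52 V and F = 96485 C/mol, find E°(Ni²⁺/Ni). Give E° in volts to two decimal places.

-0.25 V

E°cell = −ΔG°/(nF) = −(-148.6×10³)/((2)(96485)) = +0.770 V.
Since Cu⁺/Cu is the cathode and Ni²⁺/Ni the anode, E°cell = E°(Cu⁺/Cu) − E°(Ni²⁺/Ni).
So E°(Ni²⁺/Ni) = E°(Cu⁺/Cu) − E°cell = (+0.52) − (+0.770) = -0.25 V.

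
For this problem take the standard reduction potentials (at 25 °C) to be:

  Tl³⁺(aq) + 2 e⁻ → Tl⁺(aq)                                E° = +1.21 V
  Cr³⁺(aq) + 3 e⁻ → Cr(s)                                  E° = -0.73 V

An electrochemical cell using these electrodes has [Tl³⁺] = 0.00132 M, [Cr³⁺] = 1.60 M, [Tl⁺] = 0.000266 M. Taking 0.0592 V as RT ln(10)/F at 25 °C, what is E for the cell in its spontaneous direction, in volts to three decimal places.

+1.957 V

Tl³⁺/Tl⁺ is the cathode (higher E°), Cr³⁺/Cr the anode: E°cell = +1.21 − (-0.73) = +1.94 V, n = 6.
Overall: 3 Tl³⁺(aq) + 2 Cr(s) → 3 Tl⁺(aq) + 2 Cr³⁺(aq)
Q = [Tl⁺]^3·[Cr³⁺]^2 / ([Tl³⁺]^3); log Q = -1.679.
E = E° − (0.0592/n) log Q = +1.94 − (0.0592/6)(-1.679) = +1.957 V.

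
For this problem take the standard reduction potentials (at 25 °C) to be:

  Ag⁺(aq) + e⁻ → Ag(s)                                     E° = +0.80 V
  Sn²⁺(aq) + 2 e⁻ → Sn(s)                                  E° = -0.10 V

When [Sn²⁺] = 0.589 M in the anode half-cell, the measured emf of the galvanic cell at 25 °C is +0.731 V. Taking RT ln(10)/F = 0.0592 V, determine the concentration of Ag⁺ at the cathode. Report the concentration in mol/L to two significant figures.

0.0011 M

Ag⁺/Ag is the cathode, Sn²⁺/Sn the anode: E°cell = +0.90 V, n = 2.
Overall reaction: 2 Ag⁺(aq) + Sn(s) → 2 Ag(s) + Sn²⁺(aq); Q = [Sn²⁺]^1/[Ag⁺]^2.
From E = E° − (0.0592/n) log Q: log Q = (E° − E)·n/0.0592 = (+0.90 − (+0.731))·2/0.0592 = 5.7095.
So 2·log[Ag⁺] = 1·log(0.589) − log Q = -0.2299 − (5.7095) = -5.9394; log[Ag⁺] = -5.9394 / 2 = -2.9697; [Ag⁺] = 10^(-2.9697) ≈ 0.0011 M.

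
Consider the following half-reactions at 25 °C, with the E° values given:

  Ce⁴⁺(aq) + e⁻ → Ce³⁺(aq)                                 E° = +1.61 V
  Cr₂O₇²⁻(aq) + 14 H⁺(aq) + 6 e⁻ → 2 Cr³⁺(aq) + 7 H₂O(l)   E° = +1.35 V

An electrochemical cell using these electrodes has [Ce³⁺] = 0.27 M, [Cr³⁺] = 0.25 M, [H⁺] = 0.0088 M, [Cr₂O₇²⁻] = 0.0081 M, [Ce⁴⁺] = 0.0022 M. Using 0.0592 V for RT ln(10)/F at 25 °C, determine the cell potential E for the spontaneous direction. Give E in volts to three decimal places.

Ce⁴⁺/Ce³⁺ is the cathode (higher E°), Cr₂O₇²⁻/Cr³⁺ the anode: E°cell = +1.61 − (+1.35) = +0.26 V, n = 6.
Overall: 6 Ce⁴⁺(aq) + 2 Cr³⁺(aq) + 7 H₂O(l) → 6 Ce³⁺(aq) + Cr₂O₇²⁻(aq) + 14 H⁺(aq)
Q = [Ce³⁺]^6·[Cr₂O₇²⁻]·[H⁺]^14 / ([Ce⁴⁺]^6·[Cr³⁺]^2); log Q = -17.131.
E = E° − (0.0592/n) log Q = +0.26 − (0.0592/6)(-17.131) = +0.429 V.

+0.429 V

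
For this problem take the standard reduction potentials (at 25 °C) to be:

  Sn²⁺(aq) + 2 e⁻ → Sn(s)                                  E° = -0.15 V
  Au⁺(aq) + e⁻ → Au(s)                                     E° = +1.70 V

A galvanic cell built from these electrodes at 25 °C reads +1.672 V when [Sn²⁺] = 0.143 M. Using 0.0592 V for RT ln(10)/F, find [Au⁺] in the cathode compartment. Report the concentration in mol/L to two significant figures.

0.00037 M

Au⁺/Au is the cathode, Sn²⁺/Sn the anode: E°cell = +1.85 V, n = 2.
Overall reaction: 2 Au⁺(aq) + Sn(s) → 2 Au(s) + Sn²⁺(aq); Q = [Sn²⁺]^1/[Au⁺]^2.
From E = E° − (0.0592/n) log Q: log Q = (E° − E)·n/0.0592 = (+1.85 − (+1.672))·2/0.0592 = 6.0135.
So 2·log[Au⁺] = 1·log(0.143) − log Q = -0.8447 − (6.0135) = -6.8582; log[Au⁺] = -6.8582 / 2 = -3.4291; [Au⁺] = 10^(-3.4291) ≈ 0.00037 M.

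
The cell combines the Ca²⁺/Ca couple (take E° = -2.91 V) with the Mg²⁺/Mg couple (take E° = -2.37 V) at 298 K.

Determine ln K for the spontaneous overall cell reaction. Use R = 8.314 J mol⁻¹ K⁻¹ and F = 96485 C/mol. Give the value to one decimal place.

Cathode: Mg²⁺/Mg; anode: Ca²⁺/Ca. E°cell = (-2.37) − (-2.91) = +0.54 V, with n = 2.
ΔG° = −nFE° = −RT ln K, so ln K = nFE°/(RT) = (2)(96485)(+0.54) / ((8.314)(298)) = 42.059.

42.1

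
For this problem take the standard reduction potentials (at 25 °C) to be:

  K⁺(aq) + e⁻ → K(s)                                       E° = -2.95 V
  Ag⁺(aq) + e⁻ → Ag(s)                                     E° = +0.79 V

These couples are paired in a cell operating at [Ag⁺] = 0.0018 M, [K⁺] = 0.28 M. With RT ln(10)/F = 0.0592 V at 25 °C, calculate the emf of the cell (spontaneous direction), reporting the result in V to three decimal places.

Ag⁺/Ag is the cathode (higher E°), K⁺/K the anode: E°cell = +0.79 − (-2.95) = +3.74 V, n = 1.
Overall: Ag⁺(aq) + K(s) → Ag(s) + K⁺(aq)
Q = [K⁺] / ([Ag⁺]); log Q = 2.192.
E = E° − (0.0592/n) log Q = +3.74 − (0.0592/1)(2.192) = +3.610 V.

+3.610 V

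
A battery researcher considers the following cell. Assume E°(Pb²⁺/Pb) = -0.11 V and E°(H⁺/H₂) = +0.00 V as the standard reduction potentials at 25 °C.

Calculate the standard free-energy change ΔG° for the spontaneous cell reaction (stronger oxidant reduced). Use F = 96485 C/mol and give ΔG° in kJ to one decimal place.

-21.2 kJ

H⁺/H₂ (E° = +0.00 V) is the cathode; Pb²⁺/Pb (E° = -0.11 V) is the anode, so E°cell = +0.11 V.
Balancing electrons gives n = 2 (lcm of 2 and 2).
ΔG° = −nFE° = −(2)(96485)(+0.11) = -21,227 J = -21.2 kJ.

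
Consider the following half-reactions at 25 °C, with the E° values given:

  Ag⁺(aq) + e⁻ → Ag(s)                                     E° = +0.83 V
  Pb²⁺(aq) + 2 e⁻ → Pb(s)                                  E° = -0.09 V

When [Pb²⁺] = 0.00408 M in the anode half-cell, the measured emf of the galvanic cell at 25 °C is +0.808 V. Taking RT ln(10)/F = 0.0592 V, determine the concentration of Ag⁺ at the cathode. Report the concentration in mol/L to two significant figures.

Ag⁺/Ag is the cathode, Pb²⁺/Pb the anode: E°cell = +0.92 V, n = 2.
Overall reaction: 2 Ag⁺(aq) + Pb(s) → 2 Ag(s) + Pb²⁺(aq); Q = [Pb²⁺]^1/[Ag⁺]^2.
From E = E° − (0.0592/n) log Q: log Q = (E° − E)·n/0.0592 = (+0.92 − (+0.808))·2/0.0592 = 3.7838.
So 2·log[Ag⁺] = 1·log(0.00408) − log Q = -2.3893 − (3.7838) = -6.1731; log[Ag⁺] = -6.1731 / 2 = -3.0865; [Ag⁺] = 10^(-3.0865) ≈ 0.00082 M.

0.00082 M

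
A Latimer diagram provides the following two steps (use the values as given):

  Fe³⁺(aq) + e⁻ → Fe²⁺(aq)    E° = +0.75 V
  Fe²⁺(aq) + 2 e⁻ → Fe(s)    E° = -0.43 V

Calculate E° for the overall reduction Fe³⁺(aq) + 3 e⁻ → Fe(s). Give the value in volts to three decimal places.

Since ΔG° = −nFE° is additive over sequential reductions, n₃E°₃ = n₁E°₁ + n₂E°₂.
E°₃ = (1×+0.75 + 2×-0.43) / 3 = (-0.110) / 3 = -0.037 V.

-0.037 V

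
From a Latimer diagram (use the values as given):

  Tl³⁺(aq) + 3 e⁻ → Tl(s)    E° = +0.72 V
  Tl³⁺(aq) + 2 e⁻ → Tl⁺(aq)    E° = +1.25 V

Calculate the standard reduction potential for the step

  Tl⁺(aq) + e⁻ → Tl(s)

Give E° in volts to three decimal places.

-0.340 V

Sequential free energies add, so n₃E°₃ = n₁E°₁ + n₂E°₂.
With n₃ = 3, and the known step contributing 2×(+1.25) V, the unknown satisfies 1·E° = 3×(+0.72) − 2×(+1.25) = -0.340.
E° = -0.340 / 1 = -0.340 V.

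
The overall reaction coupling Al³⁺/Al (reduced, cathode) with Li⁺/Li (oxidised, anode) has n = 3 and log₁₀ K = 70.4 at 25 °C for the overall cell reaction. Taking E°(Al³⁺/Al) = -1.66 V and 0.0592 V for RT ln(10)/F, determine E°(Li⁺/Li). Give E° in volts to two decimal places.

E°cell = (0.0592/n)·log K = (0.0592/3)(70.4) = +1.389 V.
Since Al³⁺/Al is the cathode and Li⁺/Li the anode, E°cell = E°(Al³⁺/Al) − E°(Li⁺/Li).
So E°(Li⁺/Li) = E°(Al³⁺/Al) − E°cell = (-1.66) − (+1.389) = -3.05 V.

-3.05 V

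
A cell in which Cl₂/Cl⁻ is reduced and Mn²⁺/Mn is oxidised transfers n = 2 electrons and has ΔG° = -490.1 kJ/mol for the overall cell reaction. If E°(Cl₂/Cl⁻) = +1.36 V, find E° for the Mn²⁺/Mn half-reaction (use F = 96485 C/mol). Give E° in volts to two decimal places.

-1.18 V

E°cell = −ΔG°/(nF) = −(-490.1×10³)/((2)(96485)) = +2.540 V.
Since Cl₂/Cl⁻ is the cathode and Mn²⁺/Mn the anode, E°cell = E°(Cl₂/Cl⁻) − E°(Mn²⁺/Mn).
So E°(Mn²⁺/Mn) = E°(Cl₂/Cl⁻) − E°cell = (+1.36) − (+2.540) = -1.18 V.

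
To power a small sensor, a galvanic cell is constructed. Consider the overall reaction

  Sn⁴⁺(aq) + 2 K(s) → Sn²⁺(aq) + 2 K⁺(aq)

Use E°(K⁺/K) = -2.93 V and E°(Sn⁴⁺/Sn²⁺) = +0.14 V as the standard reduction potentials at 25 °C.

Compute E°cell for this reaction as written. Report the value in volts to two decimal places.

The Sn⁴⁺/Sn²⁺ couple has the higher reduction potential, so it is the cathode; K⁺/K is oxidised at the anode.
E°cell = E°(cathode) − E°(anode) = (+0.14) − (-2.93) = +3.07 V.
Since E°cell > 0, the reaction is spontaneous under standard conditions.

+3.07 V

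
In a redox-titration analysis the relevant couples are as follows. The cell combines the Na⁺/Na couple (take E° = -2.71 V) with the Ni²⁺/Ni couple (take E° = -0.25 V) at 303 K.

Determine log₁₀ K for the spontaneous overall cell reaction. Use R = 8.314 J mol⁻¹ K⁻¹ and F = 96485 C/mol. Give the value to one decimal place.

Cathode: Ni²⁺/Ni; anode: Na⁺/Na. E°cell = (-0.25) − (-2.71) = +2.46 V, with n = 2.
ΔG° = −nFE° = −RT ln K, so ln K = nFE°/(RT) = (2)(96485)(+2.46) / ((8.314)(303)) = 188.440.
log₁₀ K = 188.440 / ln 10 = 81.8.

81.8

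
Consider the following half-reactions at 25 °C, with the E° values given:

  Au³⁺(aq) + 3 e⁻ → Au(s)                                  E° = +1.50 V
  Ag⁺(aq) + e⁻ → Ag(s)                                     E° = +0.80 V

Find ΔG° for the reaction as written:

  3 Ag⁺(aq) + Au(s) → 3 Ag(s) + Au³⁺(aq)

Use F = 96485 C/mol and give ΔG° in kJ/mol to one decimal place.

As written, Ag⁺/Ag is reduced (cathode) and Au³⁺/Au is oxidised (anode), so E°cell = (+0.80) − (+1.50) = -0.70 V.
Balancing electrons gives n = 3.
ΔG° = −nFE° = −(3)(96485)(-0.70) = 202,618 J = +202.6 kJ/mol.

+202.6 kJ/mol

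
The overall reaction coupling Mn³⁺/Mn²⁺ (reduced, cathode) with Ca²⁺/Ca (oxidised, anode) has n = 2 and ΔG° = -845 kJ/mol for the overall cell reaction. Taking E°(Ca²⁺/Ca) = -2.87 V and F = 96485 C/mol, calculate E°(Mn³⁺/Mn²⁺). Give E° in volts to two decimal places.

E°cell = −ΔG°/(nF) = −(-845×10³)/((2)(96485)) = +4.379 V.
Since Mn³⁺/Mn²⁺ is the cathode and Ca²⁺/Ca the anode, E°cell = E°(Mn³⁺/Mn²⁺) − E°(Ca²⁺/Ca).
So E°(Mn³⁺/Mn²⁺) = E°cell + E°(Ca²⁺/Ca) = +4.379 + (-2.87) = +1.51 V.

+1.51 V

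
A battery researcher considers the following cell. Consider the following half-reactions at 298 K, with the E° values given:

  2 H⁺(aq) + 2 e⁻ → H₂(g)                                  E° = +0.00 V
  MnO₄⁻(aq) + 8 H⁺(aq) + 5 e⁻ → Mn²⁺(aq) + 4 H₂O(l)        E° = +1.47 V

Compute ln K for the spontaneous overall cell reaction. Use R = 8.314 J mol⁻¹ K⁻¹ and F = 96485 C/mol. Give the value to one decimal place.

Cathode: MnO₄⁻/Mn²⁺; anode: H⁺/H₂. E°cell = (+1.47) − (+0.00) = +1.47 V, with n = 10.
ΔG° = −nFE° = −RT ln K, so ln K = nFE°/(RT) = (10)(96485)(+1.47) / ((8.314)(298)) = 572.468.

572.5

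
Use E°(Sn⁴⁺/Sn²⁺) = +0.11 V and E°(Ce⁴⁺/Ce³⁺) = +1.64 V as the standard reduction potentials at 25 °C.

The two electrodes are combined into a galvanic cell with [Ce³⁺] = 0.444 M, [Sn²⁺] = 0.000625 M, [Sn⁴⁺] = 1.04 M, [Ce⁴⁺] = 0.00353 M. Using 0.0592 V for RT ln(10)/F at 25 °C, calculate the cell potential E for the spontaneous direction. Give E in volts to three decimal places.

Ce⁴⁺/Ce³⁺ is the cathode (higher E°), Sn⁴⁺/Sn²⁺ the anode: E°cell = +1.64 − (+0.11) = +1.53 V, n = 2.
Overall: 2 Ce⁴⁺(aq) + Sn²⁺(aq) → 2 Ce³⁺(aq) + Sn⁴⁺(aq)
Q = [Ce³⁺]^2·[Sn⁴⁺] / ([Ce⁴⁺]^2·[Sn²⁺]); log Q = 7.420.
E = E° − (0.0592/n) log Q = +1.53 − (0.0592/2)(7.420) = +1.310 V.

+1.310 V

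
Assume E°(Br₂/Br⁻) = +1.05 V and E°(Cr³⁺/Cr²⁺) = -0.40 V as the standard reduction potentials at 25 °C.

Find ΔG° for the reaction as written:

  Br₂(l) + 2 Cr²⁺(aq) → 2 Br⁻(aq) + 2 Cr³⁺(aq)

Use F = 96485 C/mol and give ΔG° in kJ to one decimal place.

As written, Br₂/Br⁻ is reduced (cathode) and Cr³⁺/Cr²⁺ is oxidised (anode), so E°cell = (+1.05) − (-0.40) = +1.45 V.
Balancing electrons gives n = 2.
ΔG° = −nFE° = −(2)(96485)(+1.45) = -279,806 J = -279.8 kJ.

-279.8 kJ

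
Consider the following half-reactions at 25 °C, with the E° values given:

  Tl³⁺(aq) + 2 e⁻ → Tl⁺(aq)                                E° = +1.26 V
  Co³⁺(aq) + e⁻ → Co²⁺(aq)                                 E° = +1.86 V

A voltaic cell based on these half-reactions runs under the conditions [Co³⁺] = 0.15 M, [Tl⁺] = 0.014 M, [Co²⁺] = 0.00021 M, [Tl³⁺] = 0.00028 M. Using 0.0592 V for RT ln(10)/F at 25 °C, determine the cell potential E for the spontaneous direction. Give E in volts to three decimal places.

+0.819 V

Co³⁺/Co²⁺ is the cathode (higher E°), Tl³⁺/Tl⁺ the anode: E°cell = +1.86 − (+1.26) = +0.60 V, n = 2.
Overall: 2 Co³⁺(aq) + Tl⁺(aq) → 2 Co²⁺(aq) + Tl³⁺(aq)
Q = [Co²⁺]^2·[Tl³⁺] / ([Co³⁺]^2·[Tl⁺]); log Q = -7.407.
E = E° − (0.0592/n) log Q = +0.60 − (0.0592/2)(-7.407) = +0.819 V.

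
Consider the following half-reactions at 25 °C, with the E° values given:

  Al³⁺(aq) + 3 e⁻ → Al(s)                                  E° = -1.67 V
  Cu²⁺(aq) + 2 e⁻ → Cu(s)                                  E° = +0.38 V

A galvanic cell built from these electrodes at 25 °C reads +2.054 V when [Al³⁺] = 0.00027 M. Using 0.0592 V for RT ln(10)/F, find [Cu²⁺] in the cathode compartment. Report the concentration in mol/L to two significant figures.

Cu²⁺/Cu is the cathode, Al³⁺/Al the anode: E°cell = +2.05 V, n = 6.
Overall reaction: 3 Cu²⁺(aq) + 2 Al(s) → 3 Cu(s) + 2 Al³⁺(aq); Q = [Al³⁺]^2/[Cu²⁺]^3.
From E = E° − (0.0592/n) log Q: log Q = (E° − E)·n/0.0592 = (+2.05 − (+2.054))·6/0.0592 = -0.4054.
So 3·log[Cu²⁺] = 2·log(0.00027) − log Q = -7.1373 − (-0.4054) = -6.7319; log[Cu²⁺] = -6.7319 / 3 = -2.2440; [Cu²⁺] = 10^(-2.2440) ≈ 0.0057 M.

0.0057 M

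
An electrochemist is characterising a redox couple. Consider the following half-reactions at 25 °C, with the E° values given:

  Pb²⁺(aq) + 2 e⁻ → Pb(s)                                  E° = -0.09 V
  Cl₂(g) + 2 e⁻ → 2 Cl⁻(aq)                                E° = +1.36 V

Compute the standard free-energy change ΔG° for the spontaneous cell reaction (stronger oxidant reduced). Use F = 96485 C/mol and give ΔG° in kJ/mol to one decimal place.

Cl₂/Cl⁻ (E° = +1.36 V) is the cathode; Pb²⁺/Pb (E° = -0.09 V) is the anode, so E°cell = +1.45 V.
Balancing electrons gives n = 2 (lcm of 2 and 2).
ΔG° = −nFE° = −(2)(96485)(+1.45) = -279,806 J = -279.8 kJ/mol.

-279.8 kJ/mol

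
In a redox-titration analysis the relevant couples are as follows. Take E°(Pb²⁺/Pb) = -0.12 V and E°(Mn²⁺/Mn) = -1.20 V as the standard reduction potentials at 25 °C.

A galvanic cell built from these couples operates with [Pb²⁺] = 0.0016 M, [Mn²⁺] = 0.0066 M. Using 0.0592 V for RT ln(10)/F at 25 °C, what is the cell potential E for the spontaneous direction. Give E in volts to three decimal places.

+1.062 V

Pb²⁺/Pb is the cathode (higher E°), Mn²⁺/Mn the anode: E°cell = -0.12 − (-1.20) = +1.08 V, n = 2.
Overall: Pb²⁺(aq) + Mn(s) → Pb(s) + Mn²⁺(aq)
Q = [Mn²⁺] / ([Pb²⁺]); log Q = 0.615.
E = E° − (0.0592/n) log Q = +1.08 − (0.0592/2)(0.615) = +1.062 V.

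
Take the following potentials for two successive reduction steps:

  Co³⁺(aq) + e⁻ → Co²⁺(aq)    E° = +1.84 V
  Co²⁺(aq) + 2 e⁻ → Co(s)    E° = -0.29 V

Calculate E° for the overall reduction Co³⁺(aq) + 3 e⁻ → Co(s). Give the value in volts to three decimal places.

+0.420 V

Since ΔG° = −nFE° is additive over sequential reductions, n₃E°₃ = n₁E°₁ + n₂E°₂.
E°₃ = (1×+1.84 + 2×-0.29) / 3 = (+1.260) / 3 = +0.420 V.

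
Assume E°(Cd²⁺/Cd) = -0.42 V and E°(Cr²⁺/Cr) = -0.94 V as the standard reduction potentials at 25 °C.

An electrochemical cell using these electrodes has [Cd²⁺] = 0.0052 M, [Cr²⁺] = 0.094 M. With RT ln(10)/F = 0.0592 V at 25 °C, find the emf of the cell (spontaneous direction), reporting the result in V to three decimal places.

Cd²⁺/Cd is the cathode (higher E°), Cr²⁺/Cr the anode: E°cell = -0.42 − (-0.94) = +0.52 V, n = 2.
Overall: Cd²⁺(aq) + Cr(s) → Cd(s) + Cr²⁺(aq)
Q = [Cr²⁺] / ([Cd²⁺]); log Q = 1.257.
E = E° − (0.0592/n) log Q = +0.52 − (0.0592/2)(1.257) = +0.483 V.

+0.483 V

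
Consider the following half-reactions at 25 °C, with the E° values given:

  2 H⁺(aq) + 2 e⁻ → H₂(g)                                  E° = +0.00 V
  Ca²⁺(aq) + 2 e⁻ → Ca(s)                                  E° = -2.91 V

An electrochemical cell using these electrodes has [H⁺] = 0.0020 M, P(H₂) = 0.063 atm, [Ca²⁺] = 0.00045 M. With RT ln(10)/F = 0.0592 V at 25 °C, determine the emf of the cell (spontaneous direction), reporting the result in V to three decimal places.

+2.885 V

H⁺/H₂ is the cathode (higher E°), Ca²⁺/Ca the anode: E°cell = +0.00 − (-2.91) = +2.91 V, n = 2.
Overall: 2 H⁺(aq) + Ca(s) → H₂(g) + Ca²⁺(aq)
Q = P(H₂)·[Ca²⁺] / ([H⁺]^2); log Q = 0.850.
E = E° − (0.0592/n) log Q = +2.91 − (0.0592/2)(0.850) = +2.885 V.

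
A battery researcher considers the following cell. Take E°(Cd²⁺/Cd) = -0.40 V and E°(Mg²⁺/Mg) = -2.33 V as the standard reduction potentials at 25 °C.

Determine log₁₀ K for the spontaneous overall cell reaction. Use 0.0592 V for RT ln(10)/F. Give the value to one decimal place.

65.2

Cathode: Cd²⁺/Cd; anode: Mg²⁺/Mg. E°cell = +1.93 V, n = 2.
log K = nE°cell / 0.0592 = (2)(+1.93) / 0.0592 = 65.2.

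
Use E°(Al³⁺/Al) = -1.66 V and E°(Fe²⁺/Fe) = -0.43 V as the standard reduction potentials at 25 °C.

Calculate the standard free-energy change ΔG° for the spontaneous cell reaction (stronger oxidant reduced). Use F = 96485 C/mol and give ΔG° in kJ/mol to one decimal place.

Fe²⁺/Fe (E° = -0.43 V) is the cathode; Al³⁺/Al (E° = -1.66 V) is the anode, so E°cell = +1.23 V.
Balancing electrons gives n = 6 (lcm of 2 and 3).
ΔG° = −nFE° = −(6)(96485)(+1.23) = -712,059 J = -712.1 kJ/mol.

-712.1 kJ/mol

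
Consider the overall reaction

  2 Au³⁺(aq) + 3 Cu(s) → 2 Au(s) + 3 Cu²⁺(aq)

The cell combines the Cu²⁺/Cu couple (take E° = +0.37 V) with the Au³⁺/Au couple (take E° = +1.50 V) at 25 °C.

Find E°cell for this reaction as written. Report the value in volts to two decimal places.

+1.13 V

The Au³⁺/Au couple has the higher reduction potential, so it is the cathode; Cu²⁺/Cu is oxidised at the anode.
E°cell = E°(cathode) − E°(anode) = (+1.50) − (+0.37) = +1.13 V.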